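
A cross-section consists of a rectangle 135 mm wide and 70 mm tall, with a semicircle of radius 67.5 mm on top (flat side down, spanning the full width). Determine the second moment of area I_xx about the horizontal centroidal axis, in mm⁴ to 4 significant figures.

Break the section into simple shapes (no overlaps), measuring from the bottom-left corner of the bounding box.
Rectangular body: 135 × 70, A = 9 450 mm², y = 35 mm, Ī = 3 858 750 mm⁴.
Semicircular cap: semicircle r = 67.5, A = 7156.94 mm², y = 98.6479 mm, Ī = 2 278 490 mm⁴.
Centroid: ȳ = ΣA·y / ΣA = 62.4297 mm.
Transfer each piece to the horizontal centroidal axis using Ī + A·d² with d = y − 62.4297:
  rectangular body: d = -27.4297 mm → contributes +10 968 845 mm⁴
  semicircular cap: d = 36.2181 mm → contributes +11 666 635 mm⁴
Total I = 22 635 480 mm⁴.

I_xx ≈ 2.264 × 10⁷ mm⁴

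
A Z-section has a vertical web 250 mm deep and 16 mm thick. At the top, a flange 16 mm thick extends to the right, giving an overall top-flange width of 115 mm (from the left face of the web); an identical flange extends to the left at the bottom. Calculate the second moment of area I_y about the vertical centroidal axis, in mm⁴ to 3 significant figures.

Decompose the section into non-overlapping parts with the origin at the bottom-left of its bounding rectangle.
Web: 16 × 250, A = 4 000 mm², x = 107 mm, Ī = 85 333 mm⁴.
Top flange (beyond web): 99 × 16, A = 1 584 mm², x = 164.5 mm, Ī = 1 293 732 mm⁴.
Bottom flange (beyond web): 99 × 16, A = 1 584 mm², x = 49.5 mm, Ī = 1 293 732 mm⁴.
Centroid: x̄ = ΣA·x / ΣA = 107 mm.
Transfer each piece to the vertical centroidal axis using Ī + A·d² with d = x − 107:
  web: d = 0 mm → contributes +85 333 mm⁴
  top flange (beyond web): d = 57.5 mm → contributes +6 530 832 mm⁴
  bottom flange (beyond web): d = -57.5 mm → contributes +6 530 832 mm⁴
Total I = 13 146 997 mm⁴.

I_y ≈ 1.31 × 10⁷ mm⁴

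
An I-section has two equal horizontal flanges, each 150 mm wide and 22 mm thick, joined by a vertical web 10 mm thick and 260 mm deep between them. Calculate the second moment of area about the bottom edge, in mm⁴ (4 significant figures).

Break the section into simple shapes (no overlaps), measuring from the bottom-left corner of the bounding box.
Bottom flange: 150 × 22, A = 3 300 mm², y = 11 mm, Ī = 133 100 mm⁴.
Web: 10 × 260, A = 2 600 mm², y = 152 mm, Ī = 14 646 667 mm⁴.
Top flange: 150 × 22, A = 3 300 mm², y = 293 mm, Ī = 133 100 mm⁴.
Transfer each piece to the base of the section using Ī + A·d² with d = y − 0:
  bottom flange: d = 11 mm → contributes +532 400 mm⁴
  web: d = 152 mm → contributes +74 717 067 mm⁴
  top flange: d = 293 mm → contributes +283 434 800 mm⁴
Total I = 358 684 267 mm⁴.

I_base ≈ 3.587 × 10⁸ mm⁴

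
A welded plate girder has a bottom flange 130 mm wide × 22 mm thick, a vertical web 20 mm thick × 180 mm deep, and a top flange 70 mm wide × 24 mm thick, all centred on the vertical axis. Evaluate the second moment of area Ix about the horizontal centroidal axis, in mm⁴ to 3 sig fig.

Ix ≈ 5.49 × 10⁷ mm⁴

Decompose the section into non-overlapping parts with the origin at the bottom-left of its bounding rectangle.
Bottom plate: 130 × 22, A = 2 860 mm², y = 11 mm, Ī = 115 353 mm⁴.
Web plate: 20 × 180, A = 3 600 mm², y = 112 mm, Ī = 9 720 000 mm⁴.
Top plate: 70 × 24, A = 1 680 mm², y = 214 mm, Ī = 80 640 mm⁴.
Centroid: ȳ = ΣA·y / ΣA = 97.565 mm.
Transfer each piece to the horizontal centroidal axis using Ī + A·d² with d = y − 97.565:
  bottom plate: d = -86.565 mm → contributes +21 546 816 mm⁴
  web plate: d = 14.435 mm → contributes +10 470 118 mm⁴
  top plate: d = 116.43 mm → contributes +22 856 540 mm⁴
Total I = 54 873 474 mm⁴.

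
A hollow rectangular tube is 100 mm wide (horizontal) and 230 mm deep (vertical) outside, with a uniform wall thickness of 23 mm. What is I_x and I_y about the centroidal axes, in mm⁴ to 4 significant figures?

Treat the section as a set of non-overlapping primitives; coordinates are from the bounding-box lower-left.
Outer rectangle: 100 × 230, A = 23 000 mm², y = 115 mm, Ī = 101 391 667 mm⁴.
Inner void (subtracted): 54 × 184, A = 9 936 mm², y = 115 mm, Ī = 28 032 768 mm⁴.
By symmetry the centroid is at mid-height, ȳ = 115 mm.
All pieces are centred on the centroidal x-axis, so I = ΣĪ (holes subtracted) = 73 358 899 mm⁴.
Repeating about the centroidal y-axis gives I_y = 16 752 219 mm⁴.

I_x ≈ 7.336 × 10⁷ mm⁴, I_y ≈ 1.675 × 10⁷ mm⁴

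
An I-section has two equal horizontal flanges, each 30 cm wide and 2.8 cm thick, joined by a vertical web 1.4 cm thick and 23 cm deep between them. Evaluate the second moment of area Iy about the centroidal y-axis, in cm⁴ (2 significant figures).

Break the section into simple shapes (no overlaps), measuring from the bottom-left corner of the bounding box.
Bottom flange: 30 × 2.8, A = 84 cm², x = 15 cm, Ī = 6 300 cm⁴.
Web: 1.4 × 23, A = 32.2 cm², x = 15 cm, Ī = 5.259 cm⁴.
Top flange: 30 × 2.8, A = 84 cm², x = 15 cm, Ī = 6 300 cm⁴.
By symmetry the centroid is at mid-width, x̄ = 15 cm.
All pieces are centred on the centroidal y-axis, so I = ΣĪ = 12 605 cm⁴.

Iy ≈ 1.3 × 10⁴ cm⁴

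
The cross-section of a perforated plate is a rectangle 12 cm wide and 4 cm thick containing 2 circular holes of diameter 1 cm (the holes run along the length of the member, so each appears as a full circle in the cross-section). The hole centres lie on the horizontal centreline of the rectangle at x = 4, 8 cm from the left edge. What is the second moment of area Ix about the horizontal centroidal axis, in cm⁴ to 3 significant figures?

Ix ≈ 63.9 cm⁴

Split into non-overlapping primitives; take the origin at the lower-left of the bounding box.
Plate: 12 × 4, A = 48 cm², y = 2 cm, Ī = 64 cm⁴.
Hole 1 (subtracted): ⌀1, A = 0.7854 cm², y = 2 cm, Ī = 0.049087 cm⁴.
Hole 2 (subtracted): ⌀1, A = 0.7854 cm², y = 2 cm, Ī = 0.049087 cm⁴.
By symmetry the centroid is at mid-height, ȳ = 2 cm.
All pieces are centred on the horizontal centroidal axis, so I = ΣĪ (holes subtracted) = 63.902 cm⁴.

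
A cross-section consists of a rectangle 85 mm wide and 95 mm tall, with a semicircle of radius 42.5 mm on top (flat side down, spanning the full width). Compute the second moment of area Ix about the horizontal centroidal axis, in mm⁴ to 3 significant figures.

Ix ≈ 1.54 × 10⁷ mm⁴

Treat the section as a set of non-overlapping primitives; coordinates are from the bounding-box lower-left.
Rectangular body: 85 × 95, A = 8 075 mm², y = 47.5 mm, Ī = 6 073 073 mm⁴.
Semicircular cap: semicircle r = 42.5, A = 2837.3 mm², y = 113.04 mm, Ī = 358 086 mm⁴.
Centroid: ȳ = ΣA·y / ΣA = 64.54 mm.
Transfer each piece to the horizontal centroidal axis using Ī + A·d² with d = y − 64.54:
  rectangular body: d = -17.04 mm → contributes +8 417 787 mm⁴
  semicircular cap: d = 48.497 mm → contributes +7 031 294 mm⁴
Total I = 15 449 081 mm⁴.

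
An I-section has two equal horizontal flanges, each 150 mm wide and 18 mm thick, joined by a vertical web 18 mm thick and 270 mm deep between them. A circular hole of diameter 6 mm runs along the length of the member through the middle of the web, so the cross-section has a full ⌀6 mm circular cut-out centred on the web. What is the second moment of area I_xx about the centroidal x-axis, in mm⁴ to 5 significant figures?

Break the section into simple shapes (no overlaps), measuring from the bottom-left corner of the bounding box.
Bottom flange: 150 × 18, A = 2 700 mm², y = 9 mm, Ī = 72 900 mm⁴.
Web: 18 × 270, A = 4 860 mm², y = 153 mm, Ī = 29 524 500 mm⁴.
Top flange: 150 × 18, A = 2 700 mm², y = 297 mm, Ī = 72 900 mm⁴.
Hole (subtracted): ⌀6, A = 28.27433 mm², y = 153 mm, Ī = 63.61725 mm⁴.
By symmetry the centroid is at mid-height, ȳ = 153 mm.
Transfer each piece to the centroidal x-axis using Ī + A·d² with d = y − 153:
  bottom flange: d = -144 mm → contributes +56 060 100 mm⁴
  web: d = 0 mm → contributes +29 524 500 mm⁴
  top flange: d = 144 mm → contributes +56 060 100 mm⁴
  hole: d = 0 mm → contributes −63.61725 mm⁴
Total I = 141 644 636 mm⁴.

I_xx ≈ 1.4164 × 10⁸ mm⁴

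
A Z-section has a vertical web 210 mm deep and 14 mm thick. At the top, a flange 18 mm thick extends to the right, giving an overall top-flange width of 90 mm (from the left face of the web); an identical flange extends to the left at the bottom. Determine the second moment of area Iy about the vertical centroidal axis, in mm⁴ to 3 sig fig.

Iy ≈ 6.91 × 10⁶ mm⁴

Decompose the section into non-overlapping parts with the origin at the bottom-left of its bounding rectangle.
Web: 14 × 210, A = 2 940 mm², x = 83 mm, Ī = 48 020 mm⁴.
Top flange (beyond web): 76 × 18, A = 1 368 mm², x = 128 mm, Ī = 658 464 mm⁴.
Bottom flange (beyond web): 76 × 18, A = 1 368 mm², x = 38 mm, Ī = 658 464 mm⁴.
Centroid: x̄ = ΣA·x / ΣA = 83 mm.
Transfer each piece to the vertical centroidal axis using Ī + A·d² with d = x − 83:
  web: d = 0 mm → contributes +48 020 mm⁴
  top flange (beyond web): d = 45 mm → contributes +3 428 664 mm⁴
  bottom flange (beyond web): d = -45 mm → contributes +3 428 664 mm⁴
Total I = 6 905 348 mm⁴.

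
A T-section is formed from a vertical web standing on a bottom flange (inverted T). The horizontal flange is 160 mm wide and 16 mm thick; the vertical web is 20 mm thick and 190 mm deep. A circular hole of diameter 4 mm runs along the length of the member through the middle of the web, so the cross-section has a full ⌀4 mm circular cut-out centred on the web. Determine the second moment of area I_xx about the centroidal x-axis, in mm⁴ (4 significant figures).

I_xx ≈ 2.769 × 10⁷ mm⁴

Treat the section as a set of non-overlapping primitives; coordinates are from the bounding-box lower-left.
Flange: 160 × 16, A = 2 560 mm², y = 8 mm, Ī = 54613.3 mm⁴.
Web: 20 × 190, A = 3 800 mm², y = 111 mm, Ī = 11 431 667 mm⁴.
Hole (subtracted): ⌀4, A = 12.5664 mm², y = 111 mm, Ī = 12.5664 mm⁴.
Centroid: ȳ = ΣA·y / ΣA = 69.4588 mm.
Transfer each piece to the centroidal x-axis using Ī + A·d² with d = y − 69.4588:
  flange: d = -61.4588 mm → contributes +9 724 205 mm⁴
  web: d = 41.5412 mm → contributes +17 989 217 mm⁴
  hole: d = 41.5412 mm → contributes −21 698 mm⁴
Total I = 27 691 724 mm⁴.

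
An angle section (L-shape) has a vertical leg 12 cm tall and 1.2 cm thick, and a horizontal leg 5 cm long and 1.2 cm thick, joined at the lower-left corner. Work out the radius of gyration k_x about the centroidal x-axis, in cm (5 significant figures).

Break the section into simple shapes (no overlaps), measuring from the bottom-left corner of the bounding box.
Vertical leg: 1.2 × 12, A = 14.4 cm², y = 6 cm, Ī = 172.8 cm⁴.
Horizontal leg (remainder): 3.8 × 1.2, A = 4.56 cm², y = 0.6 cm, Ī = 0.5472 cm⁴.
Centroid: ȳ = ΣA·y / ΣA = 4.701266 cm.
Transfer each piece to the centroidal x-axis using Ī + A·d² with d = y − 4.701266:
  vertical leg: d = 1.298734 cm → contributes +197.0886 cm⁴
  horizontal leg (remainder): d = -4.101266 cm → contributes +77.24814 cm⁴
Total I = 274.3368 cm⁴.
Radius of gyration: k = √(I/A) = √(274.3368 / 18.96) = 3.803845 cm.

k_x ≈ 3.8038 cm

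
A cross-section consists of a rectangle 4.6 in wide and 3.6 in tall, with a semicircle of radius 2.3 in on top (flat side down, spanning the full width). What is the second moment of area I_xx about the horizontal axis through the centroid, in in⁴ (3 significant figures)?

Decompose the section into non-overlapping parts with the origin at the bottom-left of its bounding rectangle.
Rectangular body: 4.6 × 3.6, A = 16.56 in², y = 1.8 in, Ī = 17.885 in⁴.
Semicircular cap: semicircle r = 2.3, A = 8.3095 in², y = 4.5762 in, Ī = 3.0714 in⁴.
Centroid: ȳ = ΣA·y / ΣA = 2.7276 in.
Transfer each piece to the horizontal axis through the centroid using Ī + A·d² with d = y − 2.7276:
  rectangular body: d = -0.92758 in → contributes +32.133 in⁴
  semicircular cap: d = 1.8486 in → contributes +31.467 in⁴
Total I = 63.6 in⁴.

I_xx ≈ 63.6 in⁴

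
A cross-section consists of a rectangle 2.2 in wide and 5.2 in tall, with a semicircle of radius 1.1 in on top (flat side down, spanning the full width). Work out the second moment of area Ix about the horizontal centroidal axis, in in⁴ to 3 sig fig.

Decompose the section into non-overlapping parts with the origin at the bottom-left of its bounding rectangle.
Rectangular body: 2.2 × 5.2, A = 11.44 in², y = 2.6 in, Ī = 25.778 in⁴.
Semicircular cap: semicircle r = 1.1, A = 1.9007 in², y = 5.6669 in, Ī = 0.1607 in⁴.
Centroid: ȳ = ΣA·y / ΣA = 3.0369 in.
Transfer each piece to the horizontal centroidal axis using Ī + A·d² with d = y − 3.0369:
  rectangular body: d = -0.43694 in → contributes +27.962 in⁴
  semicircular cap: d = 2.6299 in → contributes +13.307 in⁴
Total I = 41.269 in⁴.

Ix ≈ 41.3 in⁴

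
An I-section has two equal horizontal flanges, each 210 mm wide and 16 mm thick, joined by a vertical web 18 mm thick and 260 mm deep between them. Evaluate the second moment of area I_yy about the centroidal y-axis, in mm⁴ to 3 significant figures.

I_yy ≈ 2.48 × 10⁷ mm⁴

Decompose the section into non-overlapping parts with the origin at the bottom-left of its bounding rectangle.
Bottom flange: 210 × 16, A = 3 360 mm², x = 105 mm, Ī = 12 348 000 mm⁴.
Web: 18 × 260, A = 4 680 mm², x = 105 mm, Ī = 126 360 mm⁴.
Top flange: 210 × 16, A = 3 360 mm², x = 105 mm, Ī = 12 348 000 mm⁴.
By symmetry the centroid is at mid-width, x̄ = 105 mm.
All pieces are centred on the centroidal y-axis, so I = ΣĪ = 24 822 360 mm⁴.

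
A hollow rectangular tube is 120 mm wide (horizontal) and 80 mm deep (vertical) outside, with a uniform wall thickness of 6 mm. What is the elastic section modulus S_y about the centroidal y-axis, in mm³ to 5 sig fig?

Break the section into simple shapes (no overlaps), measuring from the bottom-left corner of the bounding box.
Outer rectangle: 120 × 80, A = 9 600 mm², x = 60 mm, Ī = 11 520 000 mm⁴.
Inner void (subtracted): 108 × 68, A = 7 344 mm², x = 60 mm, Ī = 7 138 368 mm⁴.
By symmetry the centroid is at mid-width, x̄ = 60 mm.
All pieces are centred on the centroidal y-axis, so I = ΣĪ (holes subtracted) = 4 381 632 mm⁴.
Extreme fibre distance c = 60 mm; S = I/c = 73027.2 mm³.

S_y ≈ 7.3027 × 10⁴ mm³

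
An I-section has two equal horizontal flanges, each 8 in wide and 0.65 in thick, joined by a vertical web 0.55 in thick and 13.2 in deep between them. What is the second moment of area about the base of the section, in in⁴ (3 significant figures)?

Treat the section as a set of non-overlapping primitives; coordinates are from the bounding-box lower-left.
Bottom flange: 8 × 0.65, A = 5.2 in², y = 0.325 in, Ī = 0.18308 in⁴.
Web: 0.55 × 13.2, A = 7.26 in², y = 7.25 in, Ī = 105.42 in⁴.
Top flange: 8 × 0.65, A = 5.2 in², y = 14.175 in, Ī = 0.18308 in⁴.
Transfer each piece to the base of the section using Ī + A·d² with d = y − 0:
  bottom flange: d = 0.325 in → contributes +0.73233 in⁴
  web: d = 7.25 in → contributes +487.02 in⁴
  top flange: d = 14.175 in → contributes +1 045 in⁴
Total I = 1532.8 in⁴.

I_base ≈ 1530 in⁴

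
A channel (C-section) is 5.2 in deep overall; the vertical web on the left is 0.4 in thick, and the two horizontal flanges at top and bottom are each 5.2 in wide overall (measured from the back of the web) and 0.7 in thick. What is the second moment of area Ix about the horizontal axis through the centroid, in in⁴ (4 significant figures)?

Ix ≈ 38.98 in⁴

Treat the section as a set of non-overlapping primitives; coordinates are from the bounding-box lower-left.
Web: 0.4 × 5.2, A = 2.08 in², y = 2.6 in, Ī = 4.68693 in⁴.
Top flange (beyond web): 4.8 × 0.7, A = 3.36 in², y = 4.85 in, Ī = 0.1372 in⁴.
Bottom flange (beyond web): 4.8 × 0.7, A = 3.36 in², y = 0.35 in, Ī = 0.1372 in⁴.
By symmetry the centroid is at mid-height, ȳ = 2.6 in.
Transfer each piece to the horizontal axis through the centroid using Ī + A·d² with d = y − 2.6:
  web: d = 0 in → contributes +4.68693 in⁴
  top flange (beyond web): d = 2.25 in → contributes +17.1472 in⁴
  bottom flange (beyond web): d = -2.25 in → contributes +17.1472 in⁴
Total I = 38.9813 in⁴.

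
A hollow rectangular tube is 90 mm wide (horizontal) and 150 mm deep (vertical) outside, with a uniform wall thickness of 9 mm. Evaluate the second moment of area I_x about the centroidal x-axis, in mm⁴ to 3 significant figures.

Split into non-overlapping primitives; take the origin at the lower-left of the bounding box.
Outer rectangle: 90 × 150, A = 13 500 mm², y = 75 mm, Ī = 25 312 500 mm⁴.
Inner void (subtracted): 72 × 132, A = 9 504 mm², y = 75 mm, Ī = 13 799 808 mm⁴.
By symmetry the centroid is at mid-height, ȳ = 75 mm.
All pieces are centred on the centroidal x-axis, so I = ΣĪ (holes subtracted) = 11 512 692 mm⁴.

I_x ≈ 1.15 × 10⁷ mm⁴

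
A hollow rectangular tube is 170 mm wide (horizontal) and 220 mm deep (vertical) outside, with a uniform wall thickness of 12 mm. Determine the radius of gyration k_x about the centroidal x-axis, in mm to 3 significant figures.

Decompose the section into non-overlapping parts with the origin at the bottom-left of its bounding rectangle.
Outer rectangle: 170 × 220, A = 37 400 mm², y = 110 mm, Ī = 150 846 667 mm⁴.
Inner void (subtracted): 146 × 196, A = 28 616 mm², y = 110 mm, Ī = 91 609 355 mm⁴.
By symmetry the centroid is at mid-height, ȳ = 110 mm.
All pieces are centred on the centroidal x-axis, so I = ΣĪ (holes subtracted) = 59 237 312 mm⁴.
Radius of gyration: k = √(I/A) = √(59 237 312 / 8 784) = 82.12 mm.

k_x ≈ 82.1 mm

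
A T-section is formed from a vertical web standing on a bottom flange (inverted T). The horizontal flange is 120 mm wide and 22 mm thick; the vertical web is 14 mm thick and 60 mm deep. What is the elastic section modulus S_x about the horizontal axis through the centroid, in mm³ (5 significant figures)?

S_x ≈ 2.3398 × 10⁴ mm³

Treat the section as a set of non-overlapping primitives; coordinates are from the bounding-box lower-left.
Flange: 120 × 22, A = 2 640 mm², y = 11 mm, Ī = 106 480 mm⁴.
Web: 14 × 60, A = 840 mm², y = 52 mm, Ī = 252 000 mm⁴.
Centroid: ȳ = ΣA·y / ΣA = 20.89655 mm.
Transfer each piece to the horizontal axis through the centroid using Ī + A·d² with d = y − 20.89655:
  flange: d = -9.896552 mm → contributes +365046.2 mm⁴
  web: d = 31.10345 mm → contributes +1 064 637 mm⁴
Total I = 1 429 683 mm⁴.
Extreme fibre distance c = 61.10345 mm; S = I/c = 23397.74 mm³.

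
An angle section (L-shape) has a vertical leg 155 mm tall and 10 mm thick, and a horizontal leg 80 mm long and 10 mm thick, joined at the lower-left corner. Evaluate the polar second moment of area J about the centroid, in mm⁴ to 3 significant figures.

Split into non-overlapping primitives; take the origin at the lower-left of the bounding box.
Vertical leg: 10 × 155, A = 1 550 mm², y = 77.5 mm, Ī = 3 103 229 mm⁴.
Horizontal leg (remainder): 70 × 10, A = 700 mm², y = 5 mm, Ī = 5833.3 mm⁴.
Centroid: ȳ = ΣA·y / ΣA = 54.944 mm.
Transfer each piece to the centroidal x-axis using Ī + A·d² with d = y − 54.944:
  vertical leg: d = 22.556 mm → contributes +3 891 796 mm⁴
  horizontal leg (remainder): d = -49.944 mm → contributes +1 751 947 mm⁴
Total I = 5 643 743 mm⁴.
For the y-axis: x̄ = 17.444 mm.
Repeating about the centroidal y-axis gives I_y = 1 070 306 mm⁴.
Polar second moment: J = I_x + I_y = 6 714 049 mm⁴.

J ≈ 6.71 × 10⁶ mm⁴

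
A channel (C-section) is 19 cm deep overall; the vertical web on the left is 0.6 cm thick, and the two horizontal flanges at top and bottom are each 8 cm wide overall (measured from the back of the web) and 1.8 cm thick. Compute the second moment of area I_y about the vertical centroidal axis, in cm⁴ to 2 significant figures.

Treat the section as a set of non-overlapping primitives; coordinates are from the bounding-box lower-left.
Web: 0.6 × 19, A = 11.4 cm², x = 0.3 cm, Ī = 0.342 cm⁴.
Top flange (beyond web): 7.4 × 1.8, A = 13.32 cm², x = 4.3 cm, Ī = 60.78 cm⁴.
Bottom flange (beyond web): 7.4 × 1.8, A = 13.32 cm², x = 4.3 cm, Ī = 60.78 cm⁴.
Centroid: x̄ = ΣA·x / ΣA = 3.101 cm.
Transfer each piece to the vertical centroidal axis using Ī + A·d² with d = x − 3.101:
  web: d = -2.801 cm → contributes +89.8 cm⁴
  top flange (beyond web): d = 1.199 cm → contributes +79.92 cm⁴
  bottom flange (beyond web): d = 1.199 cm → contributes +79.92 cm⁴
Total I = 249.6 cm⁴.

I_y ≈ 250 cm⁴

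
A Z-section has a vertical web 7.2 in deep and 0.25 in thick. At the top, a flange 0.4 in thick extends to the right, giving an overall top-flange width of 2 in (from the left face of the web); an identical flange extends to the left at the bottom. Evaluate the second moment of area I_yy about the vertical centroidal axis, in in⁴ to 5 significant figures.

Break the section into simple shapes (no overlaps), measuring from the bottom-left corner of the bounding box.
Web: 0.25 × 7.2, A = 1.8 in², x = 1.875 in, Ī = 0.009375 in⁴.
Top flange (beyond web): 1.75 × 0.4, A = 0.7 in², x = 2.875 in, Ī = 0.1786458 in⁴.
Bottom flange (beyond web): 1.75 × 0.4, A = 0.7 in², x = 0.875 in, Ī = 0.1786458 in⁴.
Centroid: x̄ = ΣA·x / ΣA = 1.875 in.
Transfer each piece to the vertical centroidal axis using Ī + A·d² with d = x − 1.875:
  web: d = 0 in → contributes +0.009375 in⁴
  top flange (beyond web): d = 1 in → contributes +0.8786458 in⁴
  bottom flange (beyond web): d = -1 in → contributes +0.8786458 in⁴
Total I = 1.766667 in⁴.

I_yy ≈ 1.7667 in⁴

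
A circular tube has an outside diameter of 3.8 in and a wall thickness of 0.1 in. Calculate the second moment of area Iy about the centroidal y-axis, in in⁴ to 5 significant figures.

Break the section into simple shapes (no overlaps), measuring from the bottom-left corner of the bounding box.
Outer circle: ⌀3.8, A = 11.34115 in², x = 1.9 in, Ī = 10.23539 in⁴.
Bore (subtracted): ⌀3.6, A = 10.17876 in², x = 1.9 in, Ī = 8.244796 in⁴.
By symmetry the centroid is at mid-width, x̄ = 1.9 in.
All pieces are centred on the centroidal y-axis, so I = ΣĪ (holes subtracted) = 1.990592 in⁴.

Iy ≈ 1.9906 in⁴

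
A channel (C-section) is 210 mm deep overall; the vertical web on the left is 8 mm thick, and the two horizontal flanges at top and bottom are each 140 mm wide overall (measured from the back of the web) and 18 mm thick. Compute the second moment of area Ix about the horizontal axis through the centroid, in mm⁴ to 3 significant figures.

Ix ≈ 5.01 × 10⁷ mm⁴

Split into non-overlapping primitives; take the origin at the lower-left of the bounding box.
Web: 8 × 210, A = 1 680 mm², y = 105 mm, Ī = 6 174 000 mm⁴.
Top flange (beyond web): 132 × 18, A = 2 376 mm², y = 201 mm, Ī = 64 152 mm⁴.
Bottom flange (beyond web): 132 × 18, A = 2 376 mm², y = 9 mm, Ī = 64 152 mm⁴.
By symmetry the centroid is at mid-height, ȳ = 105 mm.
Transfer each piece to the horizontal axis through the centroid using Ī + A·d² with d = y − 105:
  web: d = 0 mm → contributes +6 174 000 mm⁴
  top flange (beyond web): d = 96 mm → contributes +21 961 368 mm⁴
  bottom flange (beyond web): d = -96 mm → contributes +21 961 368 mm⁴
Total I = 50 096 736 mm⁴.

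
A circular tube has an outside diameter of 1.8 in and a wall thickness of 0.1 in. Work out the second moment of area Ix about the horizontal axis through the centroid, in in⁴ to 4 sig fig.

Split into non-overlapping primitives; take the origin at the lower-left of the bounding box.
Outer circle: ⌀1.8, A = 2.54469 in², y = 0.9 in, Ī = 0.5153 in⁴.
Bore (subtracted): ⌀1.6, A = 2.01062 in², y = 0.9 in, Ī = 0.321699 in⁴.
By symmetry the centroid is at mid-height, ȳ = 0.9 in.
All pieces are centred on the horizontal axis through the centroid, so I = ΣĪ (holes subtracted) = 0.193601 in⁴.

Ix ≈ 0.1936 in⁴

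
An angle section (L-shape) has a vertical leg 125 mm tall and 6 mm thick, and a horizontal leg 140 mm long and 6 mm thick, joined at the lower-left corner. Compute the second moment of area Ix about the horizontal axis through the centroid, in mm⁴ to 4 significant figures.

Ix ≈ 2.353 × 10⁶ mm⁴

Break the section into simple shapes (no overlaps), measuring from the bottom-left corner of the bounding box.
Vertical leg: 6 × 125, A = 750 mm², y = 62.5 mm, Ī = 976 563 mm⁴.
Horizontal leg (remainder): 134 × 6, A = 804 mm², y = 3 mm, Ī = 2 412 mm⁴.
Centroid: ȳ = ΣA·y / ΣA = 31.7162 mm.
Transfer each piece to the horizontal axis through the centroid using Ī + A·d² with d = y − 31.7162:
  vertical leg: d = 30.7838 mm → contributes +1 687 294 mm⁴
  horizontal leg (remainder): d = -28.7162 mm → contributes +665 407 mm⁴
Total I = 2 352 701 mm⁴.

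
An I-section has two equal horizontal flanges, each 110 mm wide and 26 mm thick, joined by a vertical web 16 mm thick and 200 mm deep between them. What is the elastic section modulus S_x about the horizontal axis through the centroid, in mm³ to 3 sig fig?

Decompose the section into non-overlapping parts with the origin at the bottom-left of its bounding rectangle.
Bottom flange: 110 × 26, A = 2 860 mm², y = 13 mm, Ī = 161 113 mm⁴.
Web: 16 × 200, A = 3 200 mm², y = 126 mm, Ī = 10 666 667 mm⁴.
Top flange: 110 × 26, A = 2 860 mm², y = 239 mm, Ī = 161 113 mm⁴.
By symmetry the centroid is at mid-height, ȳ = 126 mm.
Transfer each piece to the horizontal axis through the centroid using Ī + A·d² with d = y − 126:
  bottom flange: d = -113 mm → contributes +36 680 453 mm⁴
  web: d = 0 mm → contributes +10 666 667 mm⁴
  top flange: d = 113 mm → contributes +36 680 453 mm⁴
Total I = 84 027 573 mm⁴.
Extreme fibre distance c = 126 mm; S = I/c = 666 886 mm³.

S_x ≈ 6.67 × 10⁵ mm³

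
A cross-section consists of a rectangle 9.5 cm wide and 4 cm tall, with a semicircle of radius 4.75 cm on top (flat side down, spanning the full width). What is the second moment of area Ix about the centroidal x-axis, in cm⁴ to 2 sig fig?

Break the section into simple shapes (no overlaps), measuring from the bottom-left corner of the bounding box.
Rectangular body: 9.5 × 4, A = 38 cm², y = 2 cm, Ī = 50.67 cm⁴.
Semicircular cap: semicircle r = 4.75, A = 35.44 cm², y = 6.016 cm, Ī = 55.87 cm⁴.
Centroid: ȳ = ΣA·y / ΣA = 3.938 cm.
Transfer each piece to the centroidal x-axis using Ī + A·d² with d = y − 3.938:
  rectangular body: d = -1.938 cm → contributes +193.4 cm⁴
  semicircular cap: d = 2.078 cm → contributes +208.9 cm⁴
Total I = 402.3 cm⁴.

Ix ≈ 400 cm⁴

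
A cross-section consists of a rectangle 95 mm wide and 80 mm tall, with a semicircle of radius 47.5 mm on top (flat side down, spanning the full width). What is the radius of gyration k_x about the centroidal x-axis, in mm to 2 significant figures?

Decompose the section into non-overlapping parts with the origin at the bottom-left of its bounding rectangle.
Rectangular body: 95 × 80, A = 7 600 mm², y = 40 mm, Ī = 4 053 333 mm⁴.
Semicircular cap: semicircle r = 47.5, A = 3 544 mm², y = 100.2 mm, Ī = 558 736 mm⁴.
Centroid: ȳ = ΣA·y / ΣA = 59.13 mm.
Transfer each piece to the centroidal x-axis using Ī + A·d² with d = y − 59.13:
  rectangular body: d = -19.13 mm → contributes +6 835 271 mm⁴
  semicircular cap: d = 41.03 mm → contributes +6 524 332 mm⁴
Total I = 13 359 602 mm⁴.
Radius of gyration: k = √(I/A) = √(13 359 602 / 11 144) = 34.62 mm.

k_x ≈ 35 mm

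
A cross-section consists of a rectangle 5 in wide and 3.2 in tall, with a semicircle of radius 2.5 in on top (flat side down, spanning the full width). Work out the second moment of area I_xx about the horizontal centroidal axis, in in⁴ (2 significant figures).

Break the section into simple shapes (no overlaps), measuring from the bottom-left corner of the bounding box.
Rectangular body: 5 × 3.2, A = 16 in², y = 1.6 in, Ī = 13.65 in⁴.
Semicircular cap: semicircle r = 2.5, A = 9.817 in², y = 4.261 in, Ī = 4.287 in⁴.
Centroid: ȳ = ΣA·y / ΣA = 2.612 in.
Transfer each piece to the horizontal centroidal axis using Ī + A·d² with d = y − 2.612:
  rectangular body: d = -1.012 in → contributes +30.04 in⁴
  semicircular cap: d = 1.649 in → contributes +30.99 in⁴
Total I = 61.02 in⁴.

I_xx ≈ 61 in⁴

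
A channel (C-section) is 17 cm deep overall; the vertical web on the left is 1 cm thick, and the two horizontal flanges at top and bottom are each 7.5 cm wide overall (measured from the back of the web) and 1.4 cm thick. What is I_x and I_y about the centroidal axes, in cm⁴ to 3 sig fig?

Treat the section as a set of non-overlapping primitives; coordinates are from the bounding-box lower-left.
Web: 1 × 17, A = 17 cm², y = 8.5 cm, Ī = 409.42 cm⁴.
Top flange (beyond web): 6.5 × 1.4, A = 9.1 cm², y = 16.3 cm, Ī = 1.4863 cm⁴.
Bottom flange (beyond web): 6.5 × 1.4, A = 9.1 cm², y = 0.7 cm, Ī = 1.4863 cm⁴.
By symmetry the centroid is at mid-height, ȳ = 8.5 cm.
Transfer each piece to the centroidal x-axis using Ī + A·d² with d = y − 8.5:
  web: d = 0 cm → contributes +409.42 cm⁴
  top flange (beyond web): d = 7.8 cm → contributes +555.13 cm⁴
  bottom flange (beyond web): d = -7.8 cm → contributes +555.13 cm⁴
Total I = 1519.7 cm⁴.
For the y-axis: x̄ = 2.4389 cm.
Repeating about the centroidal y-axis gives I_y = 189.1 cm⁴.

I_x ≈ 1520 cm⁴, I_y ≈ 189 cm⁴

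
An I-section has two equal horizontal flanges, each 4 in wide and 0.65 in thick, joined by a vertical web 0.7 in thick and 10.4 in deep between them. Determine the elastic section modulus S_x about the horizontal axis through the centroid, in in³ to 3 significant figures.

Split into non-overlapping primitives; take the origin at the lower-left of the bounding box.
Bottom flange: 4 × 0.65, A = 2.6 in², y = 0.325 in, Ī = 0.091542 in⁴.
Web: 0.7 × 10.4, A = 7.28 in², y = 5.85 in, Ī = 65.617 in⁴.
Top flange: 4 × 0.65, A = 2.6 in², y = 11.375 in, Ī = 0.091542 in⁴.
By symmetry the centroid is at mid-height, ȳ = 5.85 in.
Transfer each piece to the horizontal axis through the centroid using Ī + A·d² with d = y − 5.85:
  bottom flange: d = -5.525 in → contributes +79.458 in⁴
  web: d = 0 in → contributes +65.617 in⁴
  top flange: d = 5.525 in → contributes +79.458 in⁴
Total I = 224.53 in⁴.
Extreme fibre distance c = 5.85 in; S = I/c = 38.382 in³.

S_x ≈ 38.4 in³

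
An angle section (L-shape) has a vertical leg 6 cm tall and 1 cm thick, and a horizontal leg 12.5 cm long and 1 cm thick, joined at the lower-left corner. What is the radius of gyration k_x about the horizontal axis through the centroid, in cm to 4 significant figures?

Treat the section as a set of non-overlapping primitives; coordinates are from the bounding-box lower-left.
Vertical leg: 1 × 6, A = 6 cm², y = 3 cm, Ī = 18 cm⁴.
Horizontal leg (remainder): 11.5 × 1, A = 11.5 cm², y = 0.5 cm, Ī = 0.958333 cm⁴.
Centroid: ȳ = ΣA·y / ΣA = 1.35714 cm.
Transfer each piece to the horizontal axis through the centroid using Ī + A·d² with d = y − 1.35714:
  vertical leg: d = 1.64286 cm → contributes +34.1939 cm⁴
  horizontal leg (remainder): d = -0.857143 cm → contributes +9.40731 cm⁴
Total I = 43.6012 cm⁴.
Radius of gyration: k = √(I/A) = √(43.6012 / 17.5) = 1.57845 cm.

k_x ≈ 1.578 cm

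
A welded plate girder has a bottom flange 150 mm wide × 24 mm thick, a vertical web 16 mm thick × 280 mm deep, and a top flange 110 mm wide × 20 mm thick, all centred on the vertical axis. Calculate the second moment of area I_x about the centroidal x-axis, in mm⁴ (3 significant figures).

Treat the section as a set of non-overlapping primitives; coordinates are from the bounding-box lower-left.
Bottom plate: 150 × 24, A = 3 600 mm², y = 12 mm, Ī = 172 800 mm⁴.
Web plate: 16 × 280, A = 4 480 mm², y = 164 mm, Ī = 29 269 333 mm⁴.
Top plate: 110 × 20, A = 2 200 mm², y = 314 mm, Ī = 73 333 mm⁴.
Centroid: ȳ = ΣA·y / ΣA = 142.87 mm.
Transfer each piece to the centroidal x-axis using Ī + A·d² with d = y − 142.87:
  bottom plate: d = -130.87 mm → contributes +61 831 348 mm⁴
  web plate: d = 21.128 mm → contributes +31 269 248 mm⁴
  top plate: d = 171.13 mm → contributes +64 500 181 mm⁴
Total I = 157 600 777 mm⁴.

I_x ≈ 1.58 × 10⁸ mm⁴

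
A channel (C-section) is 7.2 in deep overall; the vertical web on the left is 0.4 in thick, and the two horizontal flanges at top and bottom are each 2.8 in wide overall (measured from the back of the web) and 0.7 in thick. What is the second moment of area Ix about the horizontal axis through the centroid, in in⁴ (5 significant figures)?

Decompose the section into non-overlapping parts with the origin at the bottom-left of its bounding rectangle.
Web: 0.4 × 7.2, A = 2.88 in², y = 3.6 in, Ī = 12.4416 in⁴.
Top flange (beyond web): 2.4 × 0.7, A = 1.68 in², y = 6.85 in, Ī = 0.0686 in⁴.
Bottom flange (beyond web): 2.4 × 0.7, A = 1.68 in², y = 0.35 in, Ī = 0.0686 in⁴.
By symmetry the centroid is at mid-height, ȳ = 3.6 in.
Transfer each piece to the horizontal axis through the centroid using Ī + A·d² with d = y − 3.6:
  web: d = 0 in → contributes +12.4416 in⁴
  top flange (beyond web): d = 3.25 in → contributes +17.8136 in⁴
  bottom flange (beyond web): d = -3.25 in → contributes +17.8136 in⁴
Total I = 48.0688 in⁴.

Ix ≈ 48.069 in⁴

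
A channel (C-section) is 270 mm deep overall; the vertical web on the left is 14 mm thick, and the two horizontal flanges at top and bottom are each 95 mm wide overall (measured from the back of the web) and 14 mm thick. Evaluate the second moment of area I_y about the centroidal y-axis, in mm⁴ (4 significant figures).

I_y ≈ 4.500 × 10⁶ mm⁴

Treat the section as a set of non-overlapping primitives; coordinates are from the bounding-box lower-left.
Web: 14 × 270, A = 3 780 mm², x = 7 mm, Ī = 61 740 mm⁴.
Top flange (beyond web): 81 × 14, A = 1 134 mm², x = 54.5 mm, Ī = 620 015 mm⁴.
Bottom flange (beyond web): 81 × 14, A = 1 134 mm², x = 54.5 mm, Ī = 620 015 mm⁴.
Centroid: x̄ = ΣA·x / ΣA = 24.8125 mm.
Transfer each piece to the centroidal y-axis using Ī + A·d² with d = x − 24.8125:
  web: d = -17.8125 mm → contributes +1 261 078 mm⁴
  top flange (beyond web): d = 29.6875 mm → contributes +1 619 463 mm⁴
  bottom flange (beyond web): d = 29.6875 mm → contributes +1 619 463 mm⁴
Total I = 4 500 003 mm⁴.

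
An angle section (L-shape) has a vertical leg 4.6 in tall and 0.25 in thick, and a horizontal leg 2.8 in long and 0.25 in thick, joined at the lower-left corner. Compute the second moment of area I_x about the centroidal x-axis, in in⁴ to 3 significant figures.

Split into non-overlapping primitives; take the origin at the lower-left of the bounding box.
Vertical leg: 0.25 × 4.6, A = 1.15 in², y = 2.3 in, Ī = 2.0278 in⁴.
Horizontal leg (remainder): 2.55 × 0.25, A = 0.6375 in², y = 0.125 in, Ī = 0.0033203 in⁴.
Centroid: ȳ = ΣA·y / ΣA = 1.5243 in.
Transfer each piece to the centroidal x-axis using Ī + A·d² with d = y − 1.5243:
  vertical leg: d = 0.7757 in → contributes +2.7198 in⁴
  horizontal leg (remainder): d = -1.3993 in → contributes +1.2516 in⁴
Total I = 3.9714 in⁴.

I_x ≈ 3.97 in⁴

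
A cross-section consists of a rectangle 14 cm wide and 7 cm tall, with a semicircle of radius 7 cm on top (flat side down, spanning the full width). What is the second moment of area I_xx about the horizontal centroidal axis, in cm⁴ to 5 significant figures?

I_xx ≈ 2468.8 cm⁴

Treat the section as a set of non-overlapping primitives; coordinates are from the bounding-box lower-left.
Rectangular body: 14 × 7, A = 98 cm², y = 3.5 cm, Ī = 400.1667 cm⁴.
Semicircular cap: semicircle r = 7, A = 76.96902 cm², y = 9.970892 cm, Ī = 263.5265 cm⁴.
Centroid: ȳ = ΣA·y / ΣA = 6.346551 cm.
Transfer each piece to the horizontal centroidal axis using Ī + A·d² with d = y − 6.346551:
  rectangular body: d = -2.846551 cm → contributes +1194.246 cm⁴
  semicircular cap: d = 3.624341 cm → contributes +1274.58 cm⁴
Total I = 2468.826 cm⁴.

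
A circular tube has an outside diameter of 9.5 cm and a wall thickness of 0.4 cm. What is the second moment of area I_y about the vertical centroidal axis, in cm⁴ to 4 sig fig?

I_y ≈ 118.6 cm⁴

Break the section into simple shapes (no overlaps), measuring from the bottom-left corner of the bounding box.
Outer circle: ⌀9.5, A = 70.8822 cm², x = 4.75 cm, Ī = 399.82 cm⁴.
Bore (subtracted): ⌀8.7, A = 59.4468 cm², x = 4.75 cm, Ī = 281.22 cm⁴.
By symmetry the centroid is at mid-width, x̄ = 4.75 cm.
All pieces are centred on the vertical centroidal axis, so I = ΣĪ (holes subtracted) = 118.599 cm⁴.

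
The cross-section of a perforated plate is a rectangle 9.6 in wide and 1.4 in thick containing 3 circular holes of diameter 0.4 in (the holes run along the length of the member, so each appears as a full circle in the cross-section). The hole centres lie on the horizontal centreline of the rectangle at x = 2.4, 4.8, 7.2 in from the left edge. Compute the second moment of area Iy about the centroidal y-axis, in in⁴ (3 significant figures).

Iy ≈ 102 in⁴

Split into non-overlapping primitives; take the origin at the lower-left of the bounding box.
Plate: 9.6 × 1.4, A = 13.44 in², x = 4.8 in, Ī = 103.22 in⁴.
Hole 1 (subtracted): ⌀0.4, A = 0.12566 in², x = 2.4 in, Ī = 0.0012566 in⁴.
Hole 2 (subtracted): ⌀0.4, A = 0.12566 in², x = 4.8 in, Ī = 0.0012566 in⁴.
Hole 3 (subtracted): ⌀0.4, A = 0.12566 in², x = 7.2 in, Ī = 0.0012566 in⁴.
By symmetry the centroid is at mid-width, x̄ = 4.8 in.
Transfer each piece to the centroidal y-axis using Ī + A·d² with d = x − 4.8:
  plate: d = 0 in → contributes +103.22 in⁴
  hole 1: d = -2.4 in → contributes −0.72508 in⁴
  hole 2: d = 0 in → contributes −0.0012566 in⁴
  hole 3: d = 2.4 in → contributes −0.72508 in⁴
Total I = 101.77 in⁴.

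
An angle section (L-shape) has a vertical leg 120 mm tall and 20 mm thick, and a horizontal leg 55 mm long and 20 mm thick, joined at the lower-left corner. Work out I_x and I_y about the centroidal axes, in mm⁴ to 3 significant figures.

Break the section into simple shapes (no overlaps), measuring from the bottom-left corner of the bounding box.
Vertical leg: 20 × 120, A = 2 400 mm², y = 60 mm, Ī = 2 880 000 mm⁴.
Horizontal leg (remainder): 35 × 20, A = 700 mm², y = 10 mm, Ī = 23 333 mm⁴.
Centroid: ȳ = ΣA·y / ΣA = 48.71 mm.
Transfer each piece to the centroidal x-axis using Ī + A·d² with d = y − 48.71:
  vertical leg: d = 11.29 mm → contributes +3 185 931 mm⁴
  horizontal leg (remainder): d = -38.71 mm → contributes +1 072 241 mm⁴
Total I = 4 258 172 mm⁴.
For the y-axis: x̄ = 16.21 mm.
Repeating about the centroidal y-axis gives I_y = 561 297 mm⁴.

I_x ≈ 4.26 × 10⁶ mm⁴, I_y ≈ 5.61 × 10⁵ mm⁴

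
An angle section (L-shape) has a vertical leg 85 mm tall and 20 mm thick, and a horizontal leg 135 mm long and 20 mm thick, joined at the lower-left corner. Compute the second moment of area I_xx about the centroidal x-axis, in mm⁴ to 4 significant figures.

I_xx ≈ 2.133 × 10⁶ mm⁴

Split into non-overlapping primitives; take the origin at the lower-left of the bounding box.
Vertical leg: 20 × 85, A = 1 700 mm², y = 42.5 mm, Ī = 1 023 542 mm⁴.
Horizontal leg (remainder): 115 × 20, A = 2 300 mm², y = 10 mm, Ī = 76666.7 mm⁴.
Centroid: ȳ = ΣA·y / ΣA = 23.8125 mm.
Transfer each piece to the centroidal x-axis using Ī + A·d² with d = y − 23.8125:
  vertical leg: d = 18.6875 mm → contributes +1 617 220 mm⁴
  horizontal leg (remainder): d = -13.8125 mm → contributes +515 473 mm⁴
Total I = 2 132 693 mm⁴.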